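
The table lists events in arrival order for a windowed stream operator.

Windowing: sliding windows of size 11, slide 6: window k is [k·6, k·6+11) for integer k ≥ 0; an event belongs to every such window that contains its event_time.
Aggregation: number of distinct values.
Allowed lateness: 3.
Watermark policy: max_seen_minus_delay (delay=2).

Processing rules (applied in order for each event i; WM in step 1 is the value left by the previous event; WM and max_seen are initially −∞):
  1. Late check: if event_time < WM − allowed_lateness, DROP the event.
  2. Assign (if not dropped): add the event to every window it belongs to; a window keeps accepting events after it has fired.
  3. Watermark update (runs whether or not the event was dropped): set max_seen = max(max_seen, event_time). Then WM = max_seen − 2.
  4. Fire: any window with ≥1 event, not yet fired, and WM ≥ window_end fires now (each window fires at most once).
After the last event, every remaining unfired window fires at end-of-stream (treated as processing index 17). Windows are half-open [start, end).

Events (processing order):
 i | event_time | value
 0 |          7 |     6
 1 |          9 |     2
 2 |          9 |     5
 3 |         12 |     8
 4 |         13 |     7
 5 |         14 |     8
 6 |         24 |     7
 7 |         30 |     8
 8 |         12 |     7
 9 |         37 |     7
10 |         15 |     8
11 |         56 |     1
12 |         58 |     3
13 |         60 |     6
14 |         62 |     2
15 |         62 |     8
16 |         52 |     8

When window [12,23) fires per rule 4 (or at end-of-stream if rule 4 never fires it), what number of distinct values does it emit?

2

i=0 t=7 v=6: → [6,17),[0,11); WM=5
i=1 t=9 v=2: → [6,17),[0,11); WM=7
i=2 t=9 v=5: → [6,17),[0,11); WM=7
i=3 t=12 v=8: → [12,23),[6,17); WM=10
i=4 t=13 v=7: → [12,23),[6,17); WM=11; [0,11) fires=3
i=5 t=14 v=8: → [12,23),[6,17); WM=12
i=6 t=24 v=7: → [24,35),[18,29); WM=22; [6,17) fires=5
i=7 t=30 v=8: → [30,41),[24,35); WM=28; [12,23) fires=2
i=8 t=12 v=7: DROP (t<28-3); WM=28
i=9 t=37 v=7: → [36,47),[30,41); WM=35; [18,29) fires=1 [24,35) fires=2
i=10 t=15 v=8: DROP (t<35-3); WM=35
i=11 t=56 v=1: → [54,65),[48,59); WM=54; [30,41) fires=2 [36,47) fires=1
i=12 t=58 v=3: → [54,65),[48,59); WM=56
i=13 t=60 v=6: → [60,71),[54,65); WM=58
i=14 t=62 v=2: → [60,71),[54,65); WM=60; [48,59) fires=2
i=15 t=62 v=8: → [60,71),[54,65); WM=60
i=16 t=52 v=8: DROP (t<60-3); WM=60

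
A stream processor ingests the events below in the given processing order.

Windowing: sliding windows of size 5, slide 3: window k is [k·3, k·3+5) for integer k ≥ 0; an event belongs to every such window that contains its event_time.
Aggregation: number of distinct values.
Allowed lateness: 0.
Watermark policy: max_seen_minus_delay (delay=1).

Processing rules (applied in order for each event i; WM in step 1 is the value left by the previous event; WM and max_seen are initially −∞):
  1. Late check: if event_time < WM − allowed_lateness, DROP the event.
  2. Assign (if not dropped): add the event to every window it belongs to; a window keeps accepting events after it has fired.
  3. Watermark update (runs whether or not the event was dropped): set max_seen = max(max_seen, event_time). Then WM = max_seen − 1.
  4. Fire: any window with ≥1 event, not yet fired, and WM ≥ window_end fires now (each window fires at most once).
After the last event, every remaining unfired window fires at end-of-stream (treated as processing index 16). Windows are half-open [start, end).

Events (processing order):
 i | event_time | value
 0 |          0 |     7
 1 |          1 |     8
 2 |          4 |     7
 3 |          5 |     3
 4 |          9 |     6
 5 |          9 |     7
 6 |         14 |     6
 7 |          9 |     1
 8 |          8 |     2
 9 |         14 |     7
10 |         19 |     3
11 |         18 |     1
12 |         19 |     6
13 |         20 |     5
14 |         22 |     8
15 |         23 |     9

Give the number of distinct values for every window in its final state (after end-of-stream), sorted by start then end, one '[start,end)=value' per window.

[0,5)=2 [3,8)=2 [6,11)=2 [9,14)=2 [12,17)=2 [15,20)=3 [18,23)=5 [21,26)=2

i=0 t=0 v=7: → [0,5); WM=-1
i=1 t=1 v=8: → [0,5); WM=0
i=2 t=4 v=7: → [3,8),[0,5); WM=3
i=3 t=5 v=3: → [3,8); WM=4
i=4 t=9 v=6: → [9,14),[6,11); WM=8; [0,5) fires=2 [3,8) fires=2
i=5 t=9 v=7: → [9,14),[6,11); WM=8
i=6 t=14 v=6: → [12,17); WM=13; [6,11) fires=2
i=7 t=9 v=1: DROP (t<13-0); WM=13
i=8 t=8 v=2: DROP (t<13-0); WM=13
i=9 t=14 v=7: → [12,17); WM=13
i=10 t=19 v=3: → [18,23),[15,20); WM=18; [9,14) fires=2 [12,17) fires=2
i=11 t=18 v=1: → [18,23),[15,20); WM=18
i=12 t=19 v=6: → [18,23),[15,20); WM=18
i=13 t=20 v=5: → [18,23); WM=19
i=14 t=22 v=8: → [21,26),[18,23); WM=21; [15,20) fires=3
i=15 t=23 v=9: → [21,26); WM=22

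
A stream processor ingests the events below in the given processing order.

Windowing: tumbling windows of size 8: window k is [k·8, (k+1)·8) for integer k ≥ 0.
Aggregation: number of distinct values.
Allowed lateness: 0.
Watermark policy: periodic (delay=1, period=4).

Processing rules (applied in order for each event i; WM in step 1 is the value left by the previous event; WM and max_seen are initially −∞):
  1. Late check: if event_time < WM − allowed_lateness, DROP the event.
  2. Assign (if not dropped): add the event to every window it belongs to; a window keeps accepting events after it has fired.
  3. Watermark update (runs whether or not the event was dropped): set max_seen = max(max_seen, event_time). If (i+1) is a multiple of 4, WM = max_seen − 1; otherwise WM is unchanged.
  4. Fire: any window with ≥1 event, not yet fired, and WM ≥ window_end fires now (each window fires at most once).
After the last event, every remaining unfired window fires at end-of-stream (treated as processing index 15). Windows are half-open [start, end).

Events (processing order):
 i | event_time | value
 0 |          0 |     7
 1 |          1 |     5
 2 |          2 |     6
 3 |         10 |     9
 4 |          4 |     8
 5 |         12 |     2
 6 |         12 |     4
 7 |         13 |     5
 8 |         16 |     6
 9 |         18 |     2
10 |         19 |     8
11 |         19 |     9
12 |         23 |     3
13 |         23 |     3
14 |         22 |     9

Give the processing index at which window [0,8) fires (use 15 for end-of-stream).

i=0 t=0 v=7: → [0,8); WM=−∞
i=1 t=1 v=5: → [0,8); WM=−∞
i=2 t=2 v=6: → [0,8); WM=−∞
i=3 t=10 v=9: → [8,16); WM=9; [0,8) fires=3
i=4 t=4 v=8: DROP (t<9-0); WM=9
i=5 t=12 v=2: → [8,16); WM=9
i=6 t=12 v=4: → [8,16); WM=9
i=7 t=13 v=5: → [8,16); WM=12
i=8 t=16 v=6: → [16,24); WM=12
i=9 t=18 v=2: → [16,24); WM=12
i=10 t=19 v=8: → [16,24); WM=12
i=11 t=19 v=9: → [16,24); WM=18; [8,16) fires=4
i=12 t=23 v=3: → [16,24); WM=18
i=13 t=23 v=3: → [16,24); WM=18
i=14 t=22 v=9: → [16,24); WM=18

3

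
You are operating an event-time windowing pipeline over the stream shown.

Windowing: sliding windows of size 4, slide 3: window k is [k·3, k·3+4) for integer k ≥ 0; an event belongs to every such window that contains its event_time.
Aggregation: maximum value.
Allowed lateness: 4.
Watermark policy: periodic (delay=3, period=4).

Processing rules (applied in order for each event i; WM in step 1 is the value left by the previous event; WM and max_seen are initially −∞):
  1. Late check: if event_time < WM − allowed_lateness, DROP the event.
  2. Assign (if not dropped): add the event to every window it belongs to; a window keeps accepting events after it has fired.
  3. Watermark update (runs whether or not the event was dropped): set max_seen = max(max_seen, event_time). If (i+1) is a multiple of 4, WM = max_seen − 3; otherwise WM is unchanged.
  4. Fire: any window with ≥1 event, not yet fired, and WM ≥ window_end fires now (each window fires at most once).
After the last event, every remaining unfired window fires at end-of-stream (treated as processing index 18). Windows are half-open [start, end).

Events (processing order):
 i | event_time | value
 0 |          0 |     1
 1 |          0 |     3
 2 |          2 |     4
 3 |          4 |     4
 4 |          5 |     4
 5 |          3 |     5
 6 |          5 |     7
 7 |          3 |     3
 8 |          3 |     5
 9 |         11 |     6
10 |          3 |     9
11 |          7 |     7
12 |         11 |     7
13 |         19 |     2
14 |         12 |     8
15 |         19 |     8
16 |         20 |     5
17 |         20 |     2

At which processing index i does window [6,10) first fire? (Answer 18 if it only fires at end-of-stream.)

i=0 t=0 v=1: → [0,4); WM=−∞
i=1 t=0 v=3: → [0,4); WM=−∞
i=2 t=2 v=4: → [0,4); WM=−∞
i=3 t=4 v=4: → [3,7); WM=1
i=4 t=5 v=4: → [3,7); WM=1
i=5 t=3 v=5: → [3,7),[0,4); WM=1
i=6 t=5 v=7: → [3,7); WM=1
i=7 t=3 v=3: → [3,7),[0,4); WM=2
i=8 t=3 v=5: → [3,7),[0,4); WM=2
i=9 t=11 v=6: → [9,13); WM=2
i=10 t=3 v=9: → [3,7),[0,4); WM=2
i=11 t=7 v=7: → [6,10); WM=8; [0,4) fires=9 [3,7) fires=9
i=12 t=11 v=7: → [9,13); WM=8
i=13 t=19 v=2: → [18,22); WM=8
i=14 t=12 v=8: → [12,16),[9,13); WM=8
i=15 t=19 v=8: → [18,22); WM=16; [6,10) fires=7 [9,13) fires=8 [12,16) fires=8
i=16 t=20 v=5: → [18,22); WM=16
i=17 t=20 v=2: → [18,22); WM=16

15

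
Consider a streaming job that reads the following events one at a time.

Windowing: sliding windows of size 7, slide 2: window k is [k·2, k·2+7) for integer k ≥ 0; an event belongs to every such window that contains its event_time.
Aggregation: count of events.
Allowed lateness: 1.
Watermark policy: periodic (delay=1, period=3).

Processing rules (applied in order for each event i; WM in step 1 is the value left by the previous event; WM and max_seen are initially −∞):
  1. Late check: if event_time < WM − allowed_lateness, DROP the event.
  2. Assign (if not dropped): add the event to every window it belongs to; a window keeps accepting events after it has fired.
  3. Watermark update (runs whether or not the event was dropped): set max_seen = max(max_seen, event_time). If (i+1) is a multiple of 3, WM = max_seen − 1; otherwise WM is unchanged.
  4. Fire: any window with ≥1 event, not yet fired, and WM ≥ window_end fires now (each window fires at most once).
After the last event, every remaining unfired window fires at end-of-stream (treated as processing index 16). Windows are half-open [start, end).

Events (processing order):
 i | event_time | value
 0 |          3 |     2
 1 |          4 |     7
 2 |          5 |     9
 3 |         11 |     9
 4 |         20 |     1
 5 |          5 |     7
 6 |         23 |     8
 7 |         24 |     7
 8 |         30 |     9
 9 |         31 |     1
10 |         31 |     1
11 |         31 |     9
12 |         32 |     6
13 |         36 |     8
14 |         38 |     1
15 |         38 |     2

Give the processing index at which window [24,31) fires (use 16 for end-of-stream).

i=0 t=3 v=2: → [2,9),[0,7); WM=−∞
i=1 t=4 v=7: → [4,11),[2,9),[0,7); WM=−∞
i=2 t=5 v=9: → [4,11),[2,9),[0,7); WM=4
i=3 t=11 v=9: → [10,17),[8,15),[6,13); WM=4
i=4 t=20 v=1: → [20,27),[18,25),[16,23),[14,21); WM=4
i=5 t=5 v=7: → [4,11),[2,9),[0,7); WM=19; [0,7) fires=4 [2,9) fires=4 [4,11) fires=3 [6,13) fires=1 [8,15) fires=1 [10,17) fires=1
i=6 t=23 v=8: → [22,29),[20,27),[18,25); WM=19
i=7 t=24 v=7: → [24,31),[22,29),[20,27),[18,25); WM=19
i=8 t=30 v=9: → [30,37),[28,35),[26,33),[24,31); WM=29; [14,21) fires=1 [16,23) fires=1 [18,25) fires=3 [20,27) fires=3 [22,29) fires=2
i=9 t=31 v=1: → [30,37),[28,35),[26,33); WM=29
i=10 t=31 v=1: → [30,37),[28,35),[26,33); WM=29
i=11 t=31 v=9: → [30,37),[28,35),[26,33); WM=30
i=12 t=32 v=6: → [32,39),[30,37),[28,35),[26,33); WM=30
i=13 t=36 v=8: → [36,43),[34,41),[32,39),[30,37); WM=30
i=14 t=38 v=1: → [38,45),[36,43),[34,41),[32,39); WM=37; [24,31) fires=2 [26,33) fires=5 [28,35) fires=5 [30,37) fires=6
i=15 t=38 v=2: → [38,45),[36,43),[34,41),[32,39); WM=37

14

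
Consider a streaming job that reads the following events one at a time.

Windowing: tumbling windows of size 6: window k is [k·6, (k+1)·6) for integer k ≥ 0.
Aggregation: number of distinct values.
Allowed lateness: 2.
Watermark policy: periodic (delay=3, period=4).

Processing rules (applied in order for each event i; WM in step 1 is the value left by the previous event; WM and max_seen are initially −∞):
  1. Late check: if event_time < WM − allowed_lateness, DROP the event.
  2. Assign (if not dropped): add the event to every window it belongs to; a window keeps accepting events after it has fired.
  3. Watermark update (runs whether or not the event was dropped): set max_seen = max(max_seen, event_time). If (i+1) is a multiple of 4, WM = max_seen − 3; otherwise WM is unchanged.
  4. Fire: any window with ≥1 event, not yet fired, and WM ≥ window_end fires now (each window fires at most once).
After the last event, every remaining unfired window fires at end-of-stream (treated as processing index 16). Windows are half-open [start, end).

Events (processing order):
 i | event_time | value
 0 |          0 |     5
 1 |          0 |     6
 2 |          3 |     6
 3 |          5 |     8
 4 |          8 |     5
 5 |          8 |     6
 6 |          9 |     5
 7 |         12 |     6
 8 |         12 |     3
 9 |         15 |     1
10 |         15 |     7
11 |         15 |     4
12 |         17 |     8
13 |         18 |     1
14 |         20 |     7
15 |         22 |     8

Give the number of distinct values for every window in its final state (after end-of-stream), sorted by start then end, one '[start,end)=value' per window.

i=0 t=0 v=5: → [0,6); WM=−∞
i=1 t=0 v=6: → [0,6); WM=−∞
i=2 t=3 v=6: → [0,6); WM=−∞
i=3 t=5 v=8: → [0,6); WM=2
i=4 t=8 v=5: → [6,12); WM=2
i=5 t=8 v=6: → [6,12); WM=2
i=6 t=9 v=5: → [6,12); WM=2
i=7 t=12 v=6: → [12,18); WM=9; [0,6) fires=3
i=8 t=12 v=3: → [12,18); WM=9
i=9 t=15 v=1: → [12,18); WM=9
i=10 t=15 v=7: → [12,18); WM=9
i=11 t=15 v=4: → [12,18); WM=12; [6,12) fires=2
i=12 t=17 v=8: → [12,18); WM=12
i=13 t=18 v=1: → [18,24); WM=12
i=14 t=20 v=7: → [18,24); WM=12
i=15 t=22 v=8: → [18,24); WM=19; [12,18) fires=6

[0,6)=3 [6,12)=2 [12,18)=6 [18,24)=3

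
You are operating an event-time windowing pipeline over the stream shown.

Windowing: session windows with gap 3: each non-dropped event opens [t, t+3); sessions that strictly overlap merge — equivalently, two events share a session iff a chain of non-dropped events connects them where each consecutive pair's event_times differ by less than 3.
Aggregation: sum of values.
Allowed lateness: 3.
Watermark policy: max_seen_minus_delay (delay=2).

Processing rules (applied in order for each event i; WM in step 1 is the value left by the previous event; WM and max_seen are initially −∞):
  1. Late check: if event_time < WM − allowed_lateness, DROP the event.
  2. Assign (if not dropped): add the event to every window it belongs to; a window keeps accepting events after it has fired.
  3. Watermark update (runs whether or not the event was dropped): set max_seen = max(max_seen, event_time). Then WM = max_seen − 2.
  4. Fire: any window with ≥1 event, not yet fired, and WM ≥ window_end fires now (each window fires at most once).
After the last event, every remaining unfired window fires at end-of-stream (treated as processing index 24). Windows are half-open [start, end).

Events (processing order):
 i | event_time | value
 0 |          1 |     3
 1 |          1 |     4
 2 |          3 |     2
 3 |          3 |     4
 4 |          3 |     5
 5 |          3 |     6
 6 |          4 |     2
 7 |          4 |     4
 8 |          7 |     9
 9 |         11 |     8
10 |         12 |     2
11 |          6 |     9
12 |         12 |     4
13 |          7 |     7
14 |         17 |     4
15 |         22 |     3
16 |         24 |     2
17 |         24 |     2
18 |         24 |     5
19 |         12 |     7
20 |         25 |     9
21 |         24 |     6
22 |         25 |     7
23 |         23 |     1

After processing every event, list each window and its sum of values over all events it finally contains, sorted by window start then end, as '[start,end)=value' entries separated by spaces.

[1,7)=30 [7,10)=16 [11,15)=14 [17,20)=4 [22,28)=35

i=0 t=1 v=3: → [1,4); WM=-1
i=1 t=1 v=4: → [1,4); WM=-1
i=2 t=3 v=2: → [1,6); WM=1
i=3 t=3 v=4: → [1,6); WM=1
i=4 t=3 v=5: → [1,6); WM=1
i=5 t=3 v=6: → [1,6); WM=1
i=6 t=4 v=2: → [1,7); WM=2
i=7 t=4 v=4: → [1,7); WM=2
i=8 t=7 v=9: → [7,10); WM=5
i=9 t=11 v=8: → [11,14); WM=9
i=10 t=12 v=2: → [11,15); WM=10
i=11 t=6 v=9: DROP (t<10-3); WM=10
i=12 t=12 v=4: → [11,15); WM=10
i=13 t=7 v=7: → [7,10); WM=10
i=14 t=17 v=4: → [17,20); WM=15
i=15 t=22 v=3: → [22,25); WM=20
i=16 t=24 v=2: → [22,27); WM=22
i=17 t=24 v=2: → [22,27); WM=22
i=18 t=24 v=5: → [22,27); WM=22
i=19 t=12 v=7: DROP (t<22-3); WM=22
i=20 t=25 v=9: → [22,28); WM=23
i=21 t=24 v=6: → [22,28); WM=23
i=22 t=25 v=7: → [22,28); WM=23
i=23 t=23 v=1: → [22,28); WM=23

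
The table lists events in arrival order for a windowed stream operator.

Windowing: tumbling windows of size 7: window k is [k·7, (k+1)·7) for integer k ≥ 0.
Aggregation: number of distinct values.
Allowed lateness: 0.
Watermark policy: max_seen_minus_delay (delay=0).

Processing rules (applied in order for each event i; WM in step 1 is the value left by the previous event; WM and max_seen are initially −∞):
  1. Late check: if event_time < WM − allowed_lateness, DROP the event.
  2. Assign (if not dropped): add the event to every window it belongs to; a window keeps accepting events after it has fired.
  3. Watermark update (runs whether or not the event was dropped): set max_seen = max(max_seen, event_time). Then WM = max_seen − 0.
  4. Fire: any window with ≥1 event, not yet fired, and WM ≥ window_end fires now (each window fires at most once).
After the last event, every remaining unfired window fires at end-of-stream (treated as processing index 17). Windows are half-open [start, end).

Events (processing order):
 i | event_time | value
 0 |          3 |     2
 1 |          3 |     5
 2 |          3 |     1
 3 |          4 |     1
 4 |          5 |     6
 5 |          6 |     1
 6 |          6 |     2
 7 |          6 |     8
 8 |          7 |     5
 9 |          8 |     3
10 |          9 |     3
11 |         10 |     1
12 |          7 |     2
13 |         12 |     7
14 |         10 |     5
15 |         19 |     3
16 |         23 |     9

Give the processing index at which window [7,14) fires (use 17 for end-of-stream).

15

i=0 t=3 v=2: → [0,7); WM=3
i=1 t=3 v=5: → [0,7); WM=3
i=2 t=3 v=1: → [0,7); WM=3
i=3 t=4 v=1: → [0,7); WM=4
i=4 t=5 v=6: → [0,7); WM=5
i=5 t=6 v=1: → [0,7); WM=6
i=6 t=6 v=2: → [0,7); WM=6
i=7 t=6 v=8: → [0,7); WM=6
i=8 t=7 v=5: → [7,14); WM=7; [0,7) fires=5
i=9 t=8 v=3: → [7,14); WM=8
i=10 t=9 v=3: → [7,14); WM=9
i=11 t=10 v=1: → [7,14); WM=10
i=12 t=7 v=2: DROP (t<10-0); WM=10
i=13 t=12 v=7: → [7,14); WM=12
i=14 t=10 v=5: DROP (t<12-0); WM=12
i=15 t=19 v=3: → [14,21); WM=19; [7,14) fires=4
i=16 t=23 v=9: → [21,28); WM=23; [14,21) fires=1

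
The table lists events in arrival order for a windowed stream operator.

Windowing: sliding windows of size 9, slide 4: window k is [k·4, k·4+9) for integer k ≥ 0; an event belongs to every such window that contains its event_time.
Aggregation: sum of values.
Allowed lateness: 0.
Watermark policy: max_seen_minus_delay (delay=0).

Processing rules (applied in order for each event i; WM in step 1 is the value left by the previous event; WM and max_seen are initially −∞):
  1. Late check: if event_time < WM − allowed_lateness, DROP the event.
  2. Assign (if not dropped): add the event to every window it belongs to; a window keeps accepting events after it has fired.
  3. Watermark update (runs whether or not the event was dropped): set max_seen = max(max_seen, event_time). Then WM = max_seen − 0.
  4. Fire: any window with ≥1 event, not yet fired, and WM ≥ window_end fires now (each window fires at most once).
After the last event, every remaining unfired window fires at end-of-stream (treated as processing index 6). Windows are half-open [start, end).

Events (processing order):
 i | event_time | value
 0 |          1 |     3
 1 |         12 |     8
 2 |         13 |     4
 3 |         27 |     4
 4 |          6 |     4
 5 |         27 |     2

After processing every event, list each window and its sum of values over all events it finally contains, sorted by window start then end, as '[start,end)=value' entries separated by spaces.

[0,9)=3 [4,13)=8 [8,17)=12 [12,21)=12 [20,29)=6 [24,33)=6

i=0 t=1 v=3: → [0,9); WM=1
i=1 t=12 v=8: → [12,21),[8,17),[4,13); WM=12; [0,9) fires=3
i=2 t=13 v=4: → [12,21),[8,17); WM=13; [4,13) fires=8
i=3 t=27 v=4: → [24,33),[20,29); WM=27; [8,17) fires=12 [12,21) fires=12
i=4 t=6 v=4: DROP (t<27-0); WM=27
i=5 t=27 v=2: → [24,33),[20,29); WM=27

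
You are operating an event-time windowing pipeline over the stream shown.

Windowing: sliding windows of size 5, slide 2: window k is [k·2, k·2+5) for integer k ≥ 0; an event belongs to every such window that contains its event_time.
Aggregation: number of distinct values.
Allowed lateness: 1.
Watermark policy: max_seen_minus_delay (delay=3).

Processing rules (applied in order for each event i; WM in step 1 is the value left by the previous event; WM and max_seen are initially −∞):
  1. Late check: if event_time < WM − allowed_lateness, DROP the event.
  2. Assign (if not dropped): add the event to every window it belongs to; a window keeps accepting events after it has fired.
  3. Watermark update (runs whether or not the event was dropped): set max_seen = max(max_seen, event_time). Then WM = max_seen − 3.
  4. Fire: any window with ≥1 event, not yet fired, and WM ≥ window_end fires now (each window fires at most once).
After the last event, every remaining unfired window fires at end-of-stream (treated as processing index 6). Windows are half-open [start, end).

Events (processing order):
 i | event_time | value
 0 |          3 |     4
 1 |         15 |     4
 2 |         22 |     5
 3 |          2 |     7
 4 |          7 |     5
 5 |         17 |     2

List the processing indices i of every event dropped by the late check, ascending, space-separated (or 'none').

i=0 t=3 v=4: → [2,7),[0,5); WM=0
i=1 t=15 v=4: → [14,19),[12,17); WM=12; [0,5) fires=1 [2,7) fires=1
i=2 t=22 v=5: → [22,27),[20,25),[18,23); WM=19; [12,17) fires=1 [14,19) fires=1
i=3 t=2 v=7: DROP (t<19-1); WM=19
i=4 t=7 v=5: DROP (t<19-1); WM=19
i=5 t=17 v=2: DROP (t<19-1); WM=19

3 4 5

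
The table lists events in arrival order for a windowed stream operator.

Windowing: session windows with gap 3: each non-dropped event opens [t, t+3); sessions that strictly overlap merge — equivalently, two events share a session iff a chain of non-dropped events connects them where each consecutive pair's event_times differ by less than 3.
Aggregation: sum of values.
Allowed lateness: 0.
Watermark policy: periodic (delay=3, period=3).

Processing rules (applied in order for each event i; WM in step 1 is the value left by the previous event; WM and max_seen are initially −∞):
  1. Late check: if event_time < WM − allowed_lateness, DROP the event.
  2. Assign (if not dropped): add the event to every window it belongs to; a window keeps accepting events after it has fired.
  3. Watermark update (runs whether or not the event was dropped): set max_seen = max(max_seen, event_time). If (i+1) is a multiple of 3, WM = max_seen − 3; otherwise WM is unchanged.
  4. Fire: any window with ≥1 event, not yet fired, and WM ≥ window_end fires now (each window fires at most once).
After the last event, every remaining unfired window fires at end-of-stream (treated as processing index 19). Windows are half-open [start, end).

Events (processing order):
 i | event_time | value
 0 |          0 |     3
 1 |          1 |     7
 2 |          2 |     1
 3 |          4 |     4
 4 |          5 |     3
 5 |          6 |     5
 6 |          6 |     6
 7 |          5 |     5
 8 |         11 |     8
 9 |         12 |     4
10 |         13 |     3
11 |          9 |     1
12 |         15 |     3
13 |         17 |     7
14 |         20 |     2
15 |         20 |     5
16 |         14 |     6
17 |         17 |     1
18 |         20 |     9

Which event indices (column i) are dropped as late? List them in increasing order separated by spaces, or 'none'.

i=0 t=0 v=3: → [0,3); WM=−∞
i=1 t=1 v=7: → [0,4); WM=−∞
i=2 t=2 v=1: → [0,5); WM=-1
i=3 t=4 v=4: → [0,7); WM=-1
i=4 t=5 v=3: → [0,8); WM=-1
i=5 t=6 v=5: → [0,9); WM=3
i=6 t=6 v=6: → [0,9); WM=3
i=7 t=5 v=5: → [0,9); WM=3
i=8 t=11 v=8: → [11,14); WM=8
i=9 t=12 v=4: → [11,15); WM=8
i=10 t=13 v=3: → [11,16); WM=8
i=11 t=9 v=1: → [9,16); WM=10
i=12 t=15 v=3: → [9,18); WM=10
i=13 t=17 v=7: → [9,20); WM=10
i=14 t=20 v=2: → [20,23); WM=17
i=15 t=20 v=5: → [20,23); WM=17
i=16 t=14 v=6: DROP (t<17-0); WM=17
i=17 t=17 v=1: → [9,20); WM=17
i=18 t=20 v=9: → [20,23); WM=17

16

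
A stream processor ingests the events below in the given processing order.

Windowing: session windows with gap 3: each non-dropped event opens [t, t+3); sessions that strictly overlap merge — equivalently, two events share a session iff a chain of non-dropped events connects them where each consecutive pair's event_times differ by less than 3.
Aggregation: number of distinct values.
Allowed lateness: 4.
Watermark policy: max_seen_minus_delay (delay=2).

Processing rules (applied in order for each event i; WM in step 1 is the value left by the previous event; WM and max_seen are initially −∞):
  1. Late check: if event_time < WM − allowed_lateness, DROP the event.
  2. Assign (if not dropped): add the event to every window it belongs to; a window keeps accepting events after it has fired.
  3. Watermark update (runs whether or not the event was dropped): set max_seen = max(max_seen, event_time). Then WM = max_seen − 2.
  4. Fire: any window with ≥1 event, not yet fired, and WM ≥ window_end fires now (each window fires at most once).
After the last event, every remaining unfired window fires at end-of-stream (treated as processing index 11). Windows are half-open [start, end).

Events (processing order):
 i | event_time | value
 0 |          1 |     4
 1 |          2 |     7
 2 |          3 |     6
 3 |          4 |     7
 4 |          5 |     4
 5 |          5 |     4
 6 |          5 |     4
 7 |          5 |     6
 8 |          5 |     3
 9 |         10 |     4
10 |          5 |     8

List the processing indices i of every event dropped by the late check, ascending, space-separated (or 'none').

i=0 t=1 v=4: → [1,4); WM=-1
i=1 t=2 v=7: → [1,5); WM=0
i=2 t=3 v=6: → [1,6); WM=1
i=3 t=4 v=7: → [1,7); WM=2
i=4 t=5 v=4: → [1,8); WM=3
i=5 t=5 v=4: → [1,8); WM=3
i=6 t=5 v=4: → [1,8); WM=3
i=7 t=5 v=6: → [1,8); WM=3
i=8 t=5 v=3: → [1,8); WM=3
i=9 t=10 v=4: → [10,13); WM=8
i=10 t=5 v=8: → [1,8); WM=8

none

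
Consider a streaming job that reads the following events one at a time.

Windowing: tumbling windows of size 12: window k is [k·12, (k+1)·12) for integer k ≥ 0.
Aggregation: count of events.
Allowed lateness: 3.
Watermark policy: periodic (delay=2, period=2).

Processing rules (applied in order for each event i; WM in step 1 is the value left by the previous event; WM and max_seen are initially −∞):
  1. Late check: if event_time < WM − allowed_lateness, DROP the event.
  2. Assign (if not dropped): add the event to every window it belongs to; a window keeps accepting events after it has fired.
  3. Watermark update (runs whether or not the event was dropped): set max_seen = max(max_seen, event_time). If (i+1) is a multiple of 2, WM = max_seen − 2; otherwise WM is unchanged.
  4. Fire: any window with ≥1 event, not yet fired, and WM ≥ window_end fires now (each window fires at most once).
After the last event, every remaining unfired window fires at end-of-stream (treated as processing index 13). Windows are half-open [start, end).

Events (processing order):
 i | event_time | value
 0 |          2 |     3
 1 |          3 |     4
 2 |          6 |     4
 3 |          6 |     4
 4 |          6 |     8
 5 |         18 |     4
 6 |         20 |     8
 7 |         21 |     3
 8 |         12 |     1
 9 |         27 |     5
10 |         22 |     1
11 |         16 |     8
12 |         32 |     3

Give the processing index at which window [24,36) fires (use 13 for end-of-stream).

i=0 t=2 v=3: → [0,12); WM=−∞
i=1 t=3 v=4: → [0,12); WM=1
i=2 t=6 v=4: → [0,12); WM=1
i=3 t=6 v=4: → [0,12); WM=4
i=4 t=6 v=8: → [0,12); WM=4
i=5 t=18 v=4: → [12,24); WM=16; [0,12) fires=5
i=6 t=20 v=8: → [12,24); WM=16
i=7 t=21 v=3: → [12,24); WM=19
i=8 t=12 v=1: DROP (t<19-3); WM=19
i=9 t=27 v=5: → [24,36); WM=25; [12,24) fires=3
i=10 t=22 v=1: → [12,24); WM=25
i=11 t=16 v=8: DROP (t<25-3); WM=25
i=12 t=32 v=3: → [24,36); WM=25

13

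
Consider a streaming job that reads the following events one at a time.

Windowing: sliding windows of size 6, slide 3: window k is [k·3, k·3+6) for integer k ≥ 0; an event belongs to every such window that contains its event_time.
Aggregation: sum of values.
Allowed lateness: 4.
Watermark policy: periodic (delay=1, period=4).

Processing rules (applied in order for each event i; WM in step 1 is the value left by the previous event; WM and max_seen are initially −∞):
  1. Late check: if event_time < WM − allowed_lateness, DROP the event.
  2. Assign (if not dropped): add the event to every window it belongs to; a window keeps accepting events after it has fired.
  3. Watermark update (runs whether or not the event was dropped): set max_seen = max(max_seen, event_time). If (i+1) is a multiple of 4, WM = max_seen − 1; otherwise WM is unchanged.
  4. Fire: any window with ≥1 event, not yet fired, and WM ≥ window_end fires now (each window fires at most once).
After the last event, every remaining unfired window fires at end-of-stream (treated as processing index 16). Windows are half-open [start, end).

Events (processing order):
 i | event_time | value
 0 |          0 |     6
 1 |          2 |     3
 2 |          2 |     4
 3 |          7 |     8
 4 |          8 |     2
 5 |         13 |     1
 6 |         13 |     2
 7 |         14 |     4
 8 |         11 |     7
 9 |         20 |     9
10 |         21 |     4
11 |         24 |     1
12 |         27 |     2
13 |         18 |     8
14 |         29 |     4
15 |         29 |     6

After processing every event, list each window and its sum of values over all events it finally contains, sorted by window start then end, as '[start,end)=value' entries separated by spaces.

[0,6)=13 [3,9)=10 [6,12)=17 [9,15)=14 [12,18)=7 [15,21)=9 [18,24)=13 [21,27)=5 [24,30)=13 [27,33)=12

i=0 t=0 v=6: → [0,6); WM=−∞
i=1 t=2 v=3: → [0,6); WM=−∞
i=2 t=2 v=4: → [0,6); WM=−∞
i=3 t=7 v=8: → [6,12),[3,9); WM=6; [0,6) fires=13
i=4 t=8 v=2: → [6,12),[3,9); WM=6
i=5 t=13 v=1: → [12,18),[9,15); WM=6
i=6 t=13 v=2: → [12,18),[9,15); WM=6
i=7 t=14 v=4: → [12,18),[9,15); WM=13; [3,9) fires=10 [6,12) fires=10
i=8 t=11 v=7: → [9,15),[6,12); WM=13
i=9 t=20 v=9: → [18,24),[15,21); WM=13
i=10 t=21 v=4: → [21,27),[18,24); WM=13
i=11 t=24 v=1: → [24,30),[21,27); WM=23; [9,15) fires=14 [12,18) fires=7 [15,21) fires=9
i=12 t=27 v=2: → [27,33),[24,30); WM=23
i=13 t=18 v=8: DROP (t<23-4); WM=23
i=14 t=29 v=4: → [27,33),[24,30); WM=23
i=15 t=29 v=6: → [27,33),[24,30); WM=28; [18,24) fires=13 [21,27) fires=5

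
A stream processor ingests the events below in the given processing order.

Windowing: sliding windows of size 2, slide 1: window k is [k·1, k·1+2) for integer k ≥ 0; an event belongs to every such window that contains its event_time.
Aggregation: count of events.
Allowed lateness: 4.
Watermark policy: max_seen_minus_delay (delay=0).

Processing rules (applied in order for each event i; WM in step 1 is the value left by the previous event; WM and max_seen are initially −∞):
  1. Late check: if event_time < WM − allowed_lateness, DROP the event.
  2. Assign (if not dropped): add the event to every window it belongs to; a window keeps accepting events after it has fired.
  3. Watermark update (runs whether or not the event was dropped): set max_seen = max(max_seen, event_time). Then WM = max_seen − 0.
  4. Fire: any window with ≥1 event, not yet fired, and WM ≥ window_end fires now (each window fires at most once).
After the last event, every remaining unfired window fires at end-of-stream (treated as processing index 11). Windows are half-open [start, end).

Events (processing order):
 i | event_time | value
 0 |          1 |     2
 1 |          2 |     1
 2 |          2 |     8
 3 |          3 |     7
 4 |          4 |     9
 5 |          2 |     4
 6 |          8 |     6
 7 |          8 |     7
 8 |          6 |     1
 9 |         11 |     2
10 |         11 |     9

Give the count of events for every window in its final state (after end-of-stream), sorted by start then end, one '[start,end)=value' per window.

i=0 t=1 v=2: → [1,3),[0,2); WM=1
i=1 t=2 v=1: → [2,4),[1,3); WM=2; [0,2) fires=1
i=2 t=2 v=8: → [2,4),[1,3); WM=2
i=3 t=3 v=7: → [3,5),[2,4); WM=3; [1,3) fires=3
i=4 t=4 v=9: → [4,6),[3,5); WM=4; [2,4) fires=3
i=5 t=2 v=4: → [2,4),[1,3); WM=4
i=6 t=8 v=6: → [8,10),[7,9); WM=8; [3,5) fires=2 [4,6) fires=1
i=7 t=8 v=7: → [8,10),[7,9); WM=8
i=8 t=6 v=1: → [6,8),[5,7); WM=8; [5,7) fires=1 [6,8) fires=1
i=9 t=11 v=2: → [11,13),[10,12); WM=11; [7,9) fires=2 [8,10) fires=2
i=10 t=11 v=9: → [11,13),[10,12); WM=11

[0,2)=1 [1,3)=4 [2,4)=4 [3,5)=2 [4,6)=1 [5,7)=1 [6,8)=1 [7,9)=2 [8,10)=2 [10,12)=2 [11,13)=2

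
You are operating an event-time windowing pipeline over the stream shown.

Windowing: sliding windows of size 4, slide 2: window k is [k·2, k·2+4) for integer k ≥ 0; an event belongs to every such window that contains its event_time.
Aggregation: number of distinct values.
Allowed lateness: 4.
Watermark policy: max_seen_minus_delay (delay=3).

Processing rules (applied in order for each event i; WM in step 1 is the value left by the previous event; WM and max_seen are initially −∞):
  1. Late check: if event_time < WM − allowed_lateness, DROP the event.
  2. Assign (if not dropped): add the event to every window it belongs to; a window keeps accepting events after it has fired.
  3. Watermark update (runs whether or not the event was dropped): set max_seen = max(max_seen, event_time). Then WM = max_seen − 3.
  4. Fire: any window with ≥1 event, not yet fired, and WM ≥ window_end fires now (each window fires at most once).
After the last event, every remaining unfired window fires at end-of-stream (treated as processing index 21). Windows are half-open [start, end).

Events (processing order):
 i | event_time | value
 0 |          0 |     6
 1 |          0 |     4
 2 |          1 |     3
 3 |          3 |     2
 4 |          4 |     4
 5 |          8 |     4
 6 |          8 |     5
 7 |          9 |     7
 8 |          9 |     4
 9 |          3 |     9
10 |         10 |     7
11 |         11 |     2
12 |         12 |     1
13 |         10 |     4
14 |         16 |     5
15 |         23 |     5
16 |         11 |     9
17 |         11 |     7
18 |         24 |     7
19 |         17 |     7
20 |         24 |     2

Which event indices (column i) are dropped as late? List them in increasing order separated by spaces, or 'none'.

i=0 t=0 v=6: → [0,4); WM=-3
i=1 t=0 v=4: → [0,4); WM=-3
i=2 t=1 v=3: → [0,4); WM=-2
i=3 t=3 v=2: → [2,6),[0,4); WM=0
i=4 t=4 v=4: → [4,8),[2,6); WM=1
i=5 t=8 v=4: → [8,12),[6,10); WM=5; [0,4) fires=4
i=6 t=8 v=5: → [8,12),[6,10); WM=5
i=7 t=9 v=7: → [8,12),[6,10); WM=6; [2,6) fires=2
i=8 t=9 v=4: → [8,12),[6,10); WM=6
i=9 t=3 v=9: → [2,6),[0,4); WM=6
i=10 t=10 v=7: → [10,14),[8,12); WM=7
i=11 t=11 v=2: → [10,14),[8,12); WM=8; [4,8) fires=1
i=12 t=12 v=1: → [12,16),[10,14); WM=9
i=13 t=10 v=4: → [10,14),[8,12); WM=9
i=14 t=16 v=5: → [16,20),[14,18); WM=13; [6,10) fires=3 [8,12) fires=4
i=15 t=23 v=5: → [22,26),[20,24); WM=20; [10,14) fires=4 [12,16) fires=1 [14,18) fires=1 [16,20) fires=1
i=16 t=11 v=9: DROP (t<20-4); WM=20
i=17 t=11 v=7: DROP (t<20-4); WM=20
i=18 t=24 v=7: → [24,28),[22,26); WM=21
i=19 t=17 v=7: → [16,20),[14,18); WM=21
i=20 t=24 v=2: → [24,28),[22,26); WM=21

16 17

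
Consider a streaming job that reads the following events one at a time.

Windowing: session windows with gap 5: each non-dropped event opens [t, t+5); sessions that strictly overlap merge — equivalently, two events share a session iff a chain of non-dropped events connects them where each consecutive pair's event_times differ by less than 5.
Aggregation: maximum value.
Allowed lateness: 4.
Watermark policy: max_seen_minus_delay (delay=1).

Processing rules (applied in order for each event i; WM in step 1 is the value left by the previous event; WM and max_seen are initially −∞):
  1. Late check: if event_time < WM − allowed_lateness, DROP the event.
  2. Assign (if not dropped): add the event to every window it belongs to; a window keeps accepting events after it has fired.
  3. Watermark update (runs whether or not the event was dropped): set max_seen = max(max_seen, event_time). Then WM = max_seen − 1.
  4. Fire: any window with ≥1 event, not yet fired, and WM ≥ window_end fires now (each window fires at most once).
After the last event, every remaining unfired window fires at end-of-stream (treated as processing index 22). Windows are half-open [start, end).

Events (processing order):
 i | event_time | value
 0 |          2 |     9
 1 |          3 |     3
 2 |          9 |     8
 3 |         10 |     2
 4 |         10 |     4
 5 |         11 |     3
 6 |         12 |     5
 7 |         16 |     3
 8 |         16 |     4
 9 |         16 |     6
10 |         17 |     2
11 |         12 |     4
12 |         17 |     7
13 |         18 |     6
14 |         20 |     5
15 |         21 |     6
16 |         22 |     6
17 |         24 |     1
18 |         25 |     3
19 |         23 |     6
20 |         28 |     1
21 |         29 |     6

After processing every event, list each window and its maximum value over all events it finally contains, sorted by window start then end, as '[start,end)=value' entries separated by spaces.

i=0 t=2 v=9: → [2,7); WM=1
i=1 t=3 v=3: → [2,8); WM=2
i=2 t=9 v=8: → [9,14); WM=8
i=3 t=10 v=2: → [9,15); WM=9
i=4 t=10 v=4: → [9,15); WM=9
i=5 t=11 v=3: → [9,16); WM=10
i=6 t=12 v=5: → [9,17); WM=11
i=7 t=16 v=3: → [9,21); WM=15
i=8 t=16 v=4: → [9,21); WM=15
i=9 t=16 v=6: → [9,21); WM=15
i=10 t=17 v=2: → [9,22); WM=16
i=11 t=12 v=4: → [9,22); WM=16
i=12 t=17 v=7: → [9,22); WM=16
i=13 t=18 v=6: → [9,23); WM=17
i=14 t=20 v=5: → [9,25); WM=19
i=15 t=21 v=6: → [9,26); WM=20
i=16 t=22 v=6: → [9,27); WM=21
i=17 t=24 v=1: → [9,29); WM=23
i=18 t=25 v=3: → [9,30); WM=24
i=19 t=23 v=6: → [9,30); WM=24
i=20 t=28 v=1: → [9,33); WM=27
i=21 t=29 v=6: → [9,34); WM=28

[2,8)=9 [9,34)=8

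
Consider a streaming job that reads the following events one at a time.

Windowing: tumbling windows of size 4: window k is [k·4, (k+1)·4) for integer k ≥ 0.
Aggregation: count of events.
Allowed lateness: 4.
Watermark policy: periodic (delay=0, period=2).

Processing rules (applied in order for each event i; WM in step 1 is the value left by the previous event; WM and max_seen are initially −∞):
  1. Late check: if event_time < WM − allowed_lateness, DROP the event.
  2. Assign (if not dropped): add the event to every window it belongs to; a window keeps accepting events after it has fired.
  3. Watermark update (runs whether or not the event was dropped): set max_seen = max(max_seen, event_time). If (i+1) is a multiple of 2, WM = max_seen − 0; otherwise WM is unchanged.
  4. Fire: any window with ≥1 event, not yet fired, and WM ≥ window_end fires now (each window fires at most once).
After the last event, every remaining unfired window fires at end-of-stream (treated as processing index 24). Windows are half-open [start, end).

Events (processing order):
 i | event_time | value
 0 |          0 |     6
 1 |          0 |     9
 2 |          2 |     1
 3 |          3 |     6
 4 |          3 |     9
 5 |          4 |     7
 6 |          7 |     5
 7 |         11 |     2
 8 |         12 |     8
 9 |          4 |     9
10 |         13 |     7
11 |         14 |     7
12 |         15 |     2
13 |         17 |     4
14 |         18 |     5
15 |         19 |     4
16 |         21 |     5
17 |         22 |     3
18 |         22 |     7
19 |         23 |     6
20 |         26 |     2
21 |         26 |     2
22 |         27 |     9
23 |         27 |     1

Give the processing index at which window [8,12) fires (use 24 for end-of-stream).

9

i=0 t=0 v=6: → [0,4); WM=−∞
i=1 t=0 v=9: → [0,4); WM=0
i=2 t=2 v=1: → [0,4); WM=0
i=3 t=3 v=6: → [0,4); WM=3
i=4 t=3 v=9: → [0,4); WM=3
i=5 t=4 v=7: → [4,8); WM=4; [0,4) fires=5
i=6 t=7 v=5: → [4,8); WM=4
i=7 t=11 v=2: → [8,12); WM=11; [4,8) fires=2
i=8 t=12 v=8: → [12,16); WM=11
i=9 t=4 v=9: DROP (t<11-4); WM=12; [8,12) fires=1
i=10 t=13 v=7: → [12,16); WM=12
i=11 t=14 v=7: → [12,16); WM=14
i=12 t=15 v=2: → [12,16); WM=14
i=13 t=17 v=4: → [16,20); WM=17; [12,16) fires=4
i=14 t=18 v=5: → [16,20); WM=17
i=15 t=19 v=4: → [16,20); WM=19
i=16 t=21 v=5: → [20,24); WM=19
i=17 t=22 v=3: → [20,24); WM=22; [16,20) fires=3
i=18 t=22 v=7: → [20,24); WM=22
i=19 t=23 v=6: → [20,24); WM=23
i=20 t=26 v=2: → [24,28); WM=23
i=21 t=26 v=2: → [24,28); WM=26; [20,24) fires=4
i=22 t=27 v=9: → [24,28); WM=26
i=23 t=27 v=1: → [24,28); WM=27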